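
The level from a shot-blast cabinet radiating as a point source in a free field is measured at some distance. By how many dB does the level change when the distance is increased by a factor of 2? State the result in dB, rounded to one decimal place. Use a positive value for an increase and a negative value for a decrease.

Point-source spreading: ΔL = −20·log₁₀(r₂/r₁).
ΔL = −20·log₁₀(2) = -6.02 dB.

-6.0 dB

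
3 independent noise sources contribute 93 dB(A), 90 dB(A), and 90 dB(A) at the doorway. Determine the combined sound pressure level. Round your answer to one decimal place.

96.0 dB(A)

For uncorrelated sources the intensities add, so convert each level to linear form, sum, and take 10·log₁₀ of the total.
Σ 10^(L/10) = 10^(93/10) + 10^(90/10) + 10^(90/10) = 3.995e+09.
L_total = 10·log₁₀(3.995e+09) = 96.02 dB(A).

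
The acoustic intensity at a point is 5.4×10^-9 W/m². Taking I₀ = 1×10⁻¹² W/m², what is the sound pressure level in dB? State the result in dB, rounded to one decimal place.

L = 10·log₁₀(I/I₀) = 10·log₁₀(5.4×10^-9/10⁻¹²) = 10·log₁₀(5.4×10^3).
L = 10·(0.7324 + 3) = 37.32 dB.

37.3 dB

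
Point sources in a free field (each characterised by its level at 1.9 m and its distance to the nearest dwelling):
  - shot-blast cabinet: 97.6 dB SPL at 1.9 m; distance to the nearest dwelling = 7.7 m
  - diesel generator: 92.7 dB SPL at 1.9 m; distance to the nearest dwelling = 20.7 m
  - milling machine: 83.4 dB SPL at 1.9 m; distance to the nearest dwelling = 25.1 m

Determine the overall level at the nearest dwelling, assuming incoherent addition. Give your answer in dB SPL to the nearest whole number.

First find each source's level at the receiver (point-source: −20·log₁₀(r/r_ref)), then combine on an intensity basis.
shot-blast cabinet: 97.6 − 20·log₁₀(7.7/1.9) = 97.6 − 12.15 = 85.45 dB SPL.
diesel generator: 92.7 − 20·log₁₀(20.7/1.9) = 92.7 − 20.74 = 71.96 dB SPL.
milling machine: 83.4 − 20·log₁₀(25.1/1.9) = 83.4 − 22.42 = 60.98 dB SPL.
Σ 10^(L/10) = 3.673e+08 → L_total = 10·log₁₀(3.673e+08) = 85.65 dB SPL.

86 dB SPL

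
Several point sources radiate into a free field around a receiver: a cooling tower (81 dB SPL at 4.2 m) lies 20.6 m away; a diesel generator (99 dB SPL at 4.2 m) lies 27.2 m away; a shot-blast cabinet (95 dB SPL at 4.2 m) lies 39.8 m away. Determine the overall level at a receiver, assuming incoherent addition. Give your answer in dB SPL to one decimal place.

Apply inverse-square spreading to bring every level to the receiver, then sum 10^(L/10).
cooling tower: 81 − 20·log₁₀(20.6/4.2) = 81 − 13.81 = 67.19 dB SPL.
diesel generator: 99 − 20·log₁₀(27.2/4.2) = 99 − 16.23 = 82.77 dB SPL.
shot-blast cabinet: 95 − 20·log₁₀(39.8/4.2) = 95 − 19.53 = 75.47 dB SPL.
Σ 10^(L/10) = 2.298e+08 → L_total = 10·log₁₀(2.298e+08) = 83.61 dB SPL.

83.6 dB SPL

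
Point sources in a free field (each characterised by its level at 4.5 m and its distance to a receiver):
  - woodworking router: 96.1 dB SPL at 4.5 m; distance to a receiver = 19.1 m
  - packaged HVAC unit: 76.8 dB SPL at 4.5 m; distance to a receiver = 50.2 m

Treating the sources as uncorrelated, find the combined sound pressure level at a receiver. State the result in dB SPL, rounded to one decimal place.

First find each source's level at the receiver (point-source: −20·log₁₀(r/r_ref)), then combine on an intensity basis.
woodworking router: 96.1 − 20·log₁₀(19.1/4.5) = 96.1 − 12.56 = 83.54 dB SPL.
packaged HVAC unit: 76.8 − 20·log₁₀(50.2/4.5) = 76.8 − 20.95 = 55.85 dB SPL.
Σ 10^(L/10) = 2.265e+08 → L_total = 10·log₁₀(2.265e+08) = 83.55 dB SPL.

83.6 dB SPL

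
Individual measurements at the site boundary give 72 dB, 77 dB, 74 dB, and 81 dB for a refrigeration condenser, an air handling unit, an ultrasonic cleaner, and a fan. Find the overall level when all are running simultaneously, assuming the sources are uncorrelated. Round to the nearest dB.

For uncorrelated sources the intensities add, so convert each level to linear form, sum, and take 10·log₁₀ of the total.
Σ 10^(L/10) = 10^(72/10) + 10^(77/10) + 10^(74/10) + 10^(81/10) = 2.170e+08.
L_total = 10·log₁₀(2.170e+08) = 83.36 dB.

83 dB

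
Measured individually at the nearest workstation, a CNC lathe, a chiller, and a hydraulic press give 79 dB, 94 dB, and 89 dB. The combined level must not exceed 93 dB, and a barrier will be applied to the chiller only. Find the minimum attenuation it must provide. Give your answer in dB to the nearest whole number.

4 dB

Everything except the chiller sums to 10^(79/10) + 10^(89/10) = 8.738e+08 in linear terms, 89.41 dB.
To meet 93 dB overall, the treated chiller may contribute at most 10^(93/10) − 8.738e+08 = 1.122e+09, i.e. 90.50 dB.
Required insertion loss = 94 − 90.50 = 3.50 dB.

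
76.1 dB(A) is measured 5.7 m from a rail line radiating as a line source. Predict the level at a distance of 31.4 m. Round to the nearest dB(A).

Line-source attenuation: ΔL = 10·log₁₀(r₂/r₁) = 10·log₁₀(31.4/5.7) = 7.411 dB.
L₂ = 76.1 − 10·log₁₀(31.4/5.7) = 76.1 − 7.411 = 68.69 dB(A).

69 dB(A)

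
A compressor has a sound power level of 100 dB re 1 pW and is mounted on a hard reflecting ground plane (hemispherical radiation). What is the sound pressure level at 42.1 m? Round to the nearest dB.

60 dB

Free-field hemispherical radiation: L_p = L_w − 10·log₁₀(2π·r²), r = 42.1 m.
2π·r² = 1.114e+04 m², 10·log₁₀ of that is 40.467 dB.
L_p = 100 − 40.467 = 59.53 dB.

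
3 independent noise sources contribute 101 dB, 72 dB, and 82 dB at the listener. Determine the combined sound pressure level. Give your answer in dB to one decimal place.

For uncorrelated sources the intensities add, so convert each level to linear form, sum, and take 10·log₁₀ of the total.
Σ 10^(L/10) = 10^(101/10) + 10^(72/10) + 10^(82/10) = 1.276e+10.
L_total = 10·log₁₀(1.276e+10) = 101.06 dB.

101.1 dB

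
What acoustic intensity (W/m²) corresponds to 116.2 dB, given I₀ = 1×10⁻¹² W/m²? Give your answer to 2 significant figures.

0.42 W/m²

I = I₀·10^(L/10) = 10⁻¹² × 10^(116.2/10) = 10^(-0.380).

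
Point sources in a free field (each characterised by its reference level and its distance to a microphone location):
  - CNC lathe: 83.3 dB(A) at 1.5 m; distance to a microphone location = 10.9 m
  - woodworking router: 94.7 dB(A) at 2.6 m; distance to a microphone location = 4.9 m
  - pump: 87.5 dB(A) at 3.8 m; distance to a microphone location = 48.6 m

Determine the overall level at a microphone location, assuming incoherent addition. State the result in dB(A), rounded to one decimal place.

First find each source's level at the receiver (point-source: −20·log₁₀(r/r_ref)), then combine on an intensity basis.
CNC lathe: 83.3 − 20·log₁₀(10.9/1.5) = 83.3 − 17.23 = 66.07 dB(A).
woodworking router: 94.7 − 20·log₁₀(4.9/2.6) = 94.7 − 5.50 = 89.20 dB(A).
pump: 87.5 − 20·log₁₀(48.6/3.8) = 87.5 − 22.14 = 65.36 dB(A).
Σ 10^(L/10) = 8.384e+08 → L_total = 10·log₁₀(8.384e+08) = 89.23 dB(A).

89.2 dB(A)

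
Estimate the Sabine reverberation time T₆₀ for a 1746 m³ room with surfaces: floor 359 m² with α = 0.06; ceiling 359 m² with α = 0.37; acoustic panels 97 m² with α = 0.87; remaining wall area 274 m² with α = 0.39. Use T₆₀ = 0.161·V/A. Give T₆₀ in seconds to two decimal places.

A = Σ Sᵢαᵢ = 359·0.06 + 359·0.37 + 97·0.87 + 274·0.39 = 345.62 m².
T₆₀ = 0.161 × 1746 / 345.62 = 0.813 s.

0.81 s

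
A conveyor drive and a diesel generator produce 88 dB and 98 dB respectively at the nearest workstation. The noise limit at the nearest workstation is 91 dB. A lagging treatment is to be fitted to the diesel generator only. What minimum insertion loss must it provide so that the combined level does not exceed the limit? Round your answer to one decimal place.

10.0 dB

Everything except the diesel generator sums to 10^(88/10) = 6.310e+08 in linear terms, 88.00 dB.
To meet 91 dB overall, the treated diesel generator may contribute at most 10^(91/10) − 6.310e+08 = 6.280e+08, i.e. 87.98 dB.
So the diesel generator must be reduced from 98 to 87.98 dB: IL = 10.02 dB.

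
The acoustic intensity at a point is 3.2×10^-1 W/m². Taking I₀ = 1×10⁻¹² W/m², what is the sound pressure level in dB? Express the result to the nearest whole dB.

I/I₀ = 3.2×10^-1/10⁻¹² = 3.2×10^11, and L = 10·log₁₀(I/I₀).
L = 10·(0.5051 + 11) = 115.05 dB.

115 dB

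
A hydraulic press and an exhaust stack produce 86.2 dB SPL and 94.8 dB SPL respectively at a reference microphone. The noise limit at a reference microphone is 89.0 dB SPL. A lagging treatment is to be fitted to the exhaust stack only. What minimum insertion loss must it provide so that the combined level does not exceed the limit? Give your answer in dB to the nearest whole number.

The untreated sources together contribute 10^(86.2/10) = 4.169e+08, i.e. 86.20 dB SPL.
To meet 89.0 dB SPL overall, the treated exhaust stack may contribute at most 10^(89.0/10) − 4.169e+08 = 3.775e+08, i.e. 85.77 dB SPL.
Required insertion loss = 94.8 − 85.77 = 9.03 dB.

9 dB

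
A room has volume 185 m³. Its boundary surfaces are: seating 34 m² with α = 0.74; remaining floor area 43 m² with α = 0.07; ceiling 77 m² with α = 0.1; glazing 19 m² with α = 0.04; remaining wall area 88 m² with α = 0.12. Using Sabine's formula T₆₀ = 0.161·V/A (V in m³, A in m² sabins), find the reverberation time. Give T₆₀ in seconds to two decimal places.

A = Σ Sᵢαᵢ = 34·0.74 + 43·0.07 + 77·0.1 + 19·0.04 + 88·0.12 = 47.19 m².
T₆₀ = 0.161 × 185 / 47.19 = 0.631 s.

0.63 s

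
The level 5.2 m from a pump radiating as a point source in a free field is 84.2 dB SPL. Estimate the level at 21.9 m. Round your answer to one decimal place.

71.7 dB SPL

Point-source attenuation: ΔL = 20·log₁₀(r₂/r₁) = 20·log₁₀(21.9/5.2) = 12.489 dB.
L₂ = 84.2 − 20·log₁₀(21.9/5.2) = 84.2 − 12.489 = 71.71 dB SPL.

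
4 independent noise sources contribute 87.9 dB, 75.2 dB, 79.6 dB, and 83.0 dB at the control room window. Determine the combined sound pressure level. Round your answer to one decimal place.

89.7 dB

Incoherent sources combine by intensity addition: L_total = 10·log₁₀(Σ 10^(L_i/10)).
Σ 10^(L/10) = 10^(87.9/10) + 10^(75.2/10) + 10^(79.6/10) + 10^(83.0/10) = 9.404e+08.
L_total = 10·log₁₀(9.404e+08) = 89.73 dB.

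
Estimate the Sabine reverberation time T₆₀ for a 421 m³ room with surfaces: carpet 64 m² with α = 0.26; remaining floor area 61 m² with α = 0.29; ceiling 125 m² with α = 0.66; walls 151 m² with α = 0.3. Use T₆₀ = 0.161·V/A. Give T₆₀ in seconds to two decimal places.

0.42 s

A = Σ Sᵢαᵢ = 64·0.26 + 61·0.29 + 125·0.66 + 151·0.3 = 162.13 m².
T₆₀ = 0.161·V/A = 0.161·421/162.13 = 0.418 s.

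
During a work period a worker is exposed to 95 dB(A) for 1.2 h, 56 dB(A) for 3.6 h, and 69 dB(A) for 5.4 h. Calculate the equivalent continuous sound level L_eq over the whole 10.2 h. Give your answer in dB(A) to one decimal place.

85.8 dB(A)

L_eq = 10·log₁₀[(1/T)·Σ tᵢ·10^(Lᵢ/10)] with T = 10.2 h.
Σ tᵢ·10^(Lᵢ/10) = 1.2·10^(95/10) + 3.6·10^(56/10) + 5.4·10^(69/10) = 3.839e+09.
L_eq = 10·log₁₀(3.839e+09/10.2) = 85.76 dB(A).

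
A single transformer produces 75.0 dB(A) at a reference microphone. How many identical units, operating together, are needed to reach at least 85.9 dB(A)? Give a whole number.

13

N identical sources give L₁ + 10·log₁₀ N, so require 10·log₁₀ N ≥ 85.9 − 75.0 = 10.9 dB.
N ≥ 10^(10.9/10) = 12.303, so N = 13.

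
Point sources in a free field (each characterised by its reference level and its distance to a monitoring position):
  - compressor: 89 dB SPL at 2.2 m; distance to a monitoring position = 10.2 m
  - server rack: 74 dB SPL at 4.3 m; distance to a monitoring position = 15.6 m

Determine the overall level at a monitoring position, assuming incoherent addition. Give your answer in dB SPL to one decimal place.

75.9 dB SPL

Apply inverse-square spreading to bring every level to the receiver, then sum 10^(L/10).
compressor: 89 − 20·log₁₀(10.2/2.2) = 89 − 13.32 = 75.68 dB SPL.
server rack: 74 − 20·log₁₀(15.6/4.3) = 74 − 11.19 = 62.81 dB SPL.
Σ 10^(L/10) = 3.886e+07 → L_total = 10·log₁₀(3.886e+07) = 75.90 dB SPL.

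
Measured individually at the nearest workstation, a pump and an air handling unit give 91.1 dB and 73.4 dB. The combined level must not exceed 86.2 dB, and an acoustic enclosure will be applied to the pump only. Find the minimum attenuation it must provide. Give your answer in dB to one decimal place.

5.1 dB

Fixed contribution from the other source: Σ 10^(L/10) = 10^(73.4/10) = 2.188e+07 (73.40 dB).
To meet 86.2 dB overall, the treated pump may contribute at most 10^(86.2/10) − 2.188e+07 = 3.950e+08, i.e. 85.97 dB.
So the pump must be reduced from 91.1 to 85.97 dB: IL = 5.13 dB.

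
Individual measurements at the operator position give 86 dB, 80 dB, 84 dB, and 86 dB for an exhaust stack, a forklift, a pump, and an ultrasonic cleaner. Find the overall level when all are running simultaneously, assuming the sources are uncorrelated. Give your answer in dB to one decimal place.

For uncorrelated sources the intensities add, so convert each level to linear form, sum, and take 10·log₁₀ of the total.
Σ 10^(L/10) = 10^(86/10) + 10^(80/10) + 10^(84/10) + 10^(86/10) = 1.147e+09.
L_total = 10·log₁₀(1.147e+09) = 90.60 dB.

90.6 dB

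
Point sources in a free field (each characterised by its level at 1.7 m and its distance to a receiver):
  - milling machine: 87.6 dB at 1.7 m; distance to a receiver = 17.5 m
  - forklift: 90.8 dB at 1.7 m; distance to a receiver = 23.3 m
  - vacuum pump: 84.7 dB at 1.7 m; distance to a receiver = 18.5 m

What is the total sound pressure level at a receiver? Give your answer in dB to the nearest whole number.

Propagate each source to the receiver with L = L_ref − 20·log₁₀(r/r_ref), then add intensities.
milling machine: 87.6 − 20·log₁₀(17.5/1.7) = 87.6 − 20.25 = 67.35 dB.
forklift: 90.8 − 20·log₁₀(23.3/1.7) = 90.8 − 22.74 = 68.06 dB.
vacuum pump: 84.7 − 20·log₁₀(18.5/1.7) = 84.7 − 20.73 = 63.97 dB.
Σ 10^(L/10) = 1.432e+07 → L_total = 10·log₁₀(1.432e+07) = 71.56 dB.

72 dB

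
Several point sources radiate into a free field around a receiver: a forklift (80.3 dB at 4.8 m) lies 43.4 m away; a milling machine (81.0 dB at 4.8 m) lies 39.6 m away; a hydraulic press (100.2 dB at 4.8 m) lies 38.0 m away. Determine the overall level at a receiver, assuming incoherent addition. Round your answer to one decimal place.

Propagate each source to the receiver with L = L_ref − 20·log₁₀(r/r_ref), then add intensities.
forklift: 80.3 − 20·log₁₀(43.4/4.8) = 80.3 − 19.12 = 61.18 dB.
milling machine: 81.0 − 20·log₁₀(39.6/4.8) = 81.0 − 18.33 = 62.67 dB.
hydraulic press: 100.2 − 20·log₁₀(38.0/4.8) = 100.2 − 17.97 = 82.23 dB.
Σ 10^(L/10) = 1.702e+08 → L_total = 10·log₁₀(1.702e+08) = 82.31 dB.

82.3 dB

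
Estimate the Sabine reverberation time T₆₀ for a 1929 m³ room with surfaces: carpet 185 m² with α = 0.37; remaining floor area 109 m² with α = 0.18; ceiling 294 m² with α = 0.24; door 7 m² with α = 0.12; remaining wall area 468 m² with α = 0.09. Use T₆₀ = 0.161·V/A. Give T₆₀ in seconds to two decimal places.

1.54 s

Summing Sᵢαᵢ: 185·0.37 + 109·0.18 + 294·0.24 + 7·0.12 + 468·0.09 = 201.59 m².
T₆₀ = 0.161·V/A = 0.161·1929/201.59 = 1.541 s.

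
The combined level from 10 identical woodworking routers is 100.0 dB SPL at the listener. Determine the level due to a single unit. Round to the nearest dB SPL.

90 dB SPL

10 equal contributions raise the level by 10·log₁₀ 10 = 10.000 dB, so each unit alone gives 100.0 − 10.000.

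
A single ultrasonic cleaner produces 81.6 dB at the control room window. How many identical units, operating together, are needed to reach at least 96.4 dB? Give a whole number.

The shortfall is 96.4 − 81.6 = 14.8 dB, and N units add 10·log₁₀ N, so need 10·log₁₀ N ≥ 14.8.
N ≥ 10^(14.8/10) = 30.200, so N = 31.

31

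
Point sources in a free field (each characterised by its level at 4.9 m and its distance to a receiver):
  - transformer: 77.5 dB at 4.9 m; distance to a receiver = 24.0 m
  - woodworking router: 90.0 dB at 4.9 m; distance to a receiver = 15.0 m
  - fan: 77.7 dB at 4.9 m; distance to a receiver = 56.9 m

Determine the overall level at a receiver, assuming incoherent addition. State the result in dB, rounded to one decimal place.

First find each source's level at the receiver (point-source: −20·log₁₀(r/r_ref)), then combine on an intensity basis.
transformer: 77.5 − 20·log₁₀(24.0/4.9) = 77.5 − 13.80 = 63.70 dB.
woodworking router: 90.0 − 20·log₁₀(15.0/4.9) = 90.0 − 9.72 = 80.28 dB.
fan: 77.7 − 20·log₁₀(56.9/4.9) = 77.7 − 21.30 = 56.40 dB.
Σ 10^(L/10) = 1.095e+08 → L_total = 10·log₁₀(1.095e+08) = 80.39 dB.

80.4 dB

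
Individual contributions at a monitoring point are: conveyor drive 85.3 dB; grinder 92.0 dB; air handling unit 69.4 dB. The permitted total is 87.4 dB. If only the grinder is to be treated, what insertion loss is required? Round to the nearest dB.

Everything except the grinder sums to 10^(85.3/10) + 10^(69.4/10) = 3.476e+08 in linear terms, 85.41 dB.
The limit corresponds to 10^(87.4/10) = 5.495e+08; subtracting the fixed part leaves 2.020e+08 for the grinder, i.e. 83.05 dB.
Required insertion loss = 92.0 − 83.05 = 8.95 dB.

9 dB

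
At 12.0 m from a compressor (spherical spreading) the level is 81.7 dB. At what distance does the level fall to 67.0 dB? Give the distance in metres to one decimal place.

For a point source L₁ − L₂ = 20·log₁₀(r₂/r₁), so r₂ = r₁·10^((L₁−L₂)/20).
r₂ = 12.0·10^((81.7−67.0)/20) = 12.0·10^(14.7/20) = 65.19 m.

65.2 m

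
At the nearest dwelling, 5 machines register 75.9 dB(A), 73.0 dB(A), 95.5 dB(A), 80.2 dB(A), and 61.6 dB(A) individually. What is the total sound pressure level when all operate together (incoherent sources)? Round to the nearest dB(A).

96 dB(A)

Incoherent sources combine by intensity addition: L_total = 10·log₁₀(Σ 10^(L_i/10)).
Σ 10^(L/10) = 10^(75.9/10) + 10^(73.0/10) + 10^(95.5/10) + 10^(80.2/10) + 10^(61.6/10) = 3.713e+09.
L_total = 10·log₁₀(3.713e+09) = 95.70 dB(A).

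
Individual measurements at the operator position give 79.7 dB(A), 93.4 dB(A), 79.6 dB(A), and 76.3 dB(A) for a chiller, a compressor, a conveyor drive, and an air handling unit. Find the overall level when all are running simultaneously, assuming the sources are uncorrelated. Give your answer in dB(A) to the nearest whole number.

Incoherent sources combine by intensity addition: L_total = 10·log₁₀(Σ 10^(L_i/10)).
Σ 10^(L/10) = 10^(79.7/10) + 10^(93.4/10) + 10^(79.6/10) + 10^(76.3/10) = 2.415e+09.
L_total = 10·log₁₀(2.415e+09) = 93.83 dB(A).

94 dB(A)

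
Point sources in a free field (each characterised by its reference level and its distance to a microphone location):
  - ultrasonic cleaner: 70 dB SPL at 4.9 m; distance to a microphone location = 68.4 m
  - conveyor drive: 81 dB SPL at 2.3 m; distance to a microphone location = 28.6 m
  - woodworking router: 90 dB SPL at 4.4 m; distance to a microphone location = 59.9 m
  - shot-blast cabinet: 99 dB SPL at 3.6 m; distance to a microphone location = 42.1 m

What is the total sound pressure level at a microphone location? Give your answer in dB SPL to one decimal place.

Apply inverse-square spreading to bring every level to the receiver, then sum 10^(L/10).
ultrasonic cleaner: 70 − 20·log₁₀(68.4/4.9) = 70 − 22.90 = 47.10 dB SPL.
conveyor drive: 81 − 20·log₁₀(28.6/2.3) = 81 − 21.89 = 59.11 dB SPL.
woodworking router: 90 − 20·log₁₀(59.9/4.4) = 90 − 22.68 = 67.32 dB SPL.
shot-blast cabinet: 99 − 20·log₁₀(42.1/3.6) = 99 − 21.36 = 77.64 dB SPL.
Σ 10^(L/10) = 6.434e+07 → L_total = 10·log₁₀(6.434e+07) = 78.09 dB SPL.

78.1 dB SPL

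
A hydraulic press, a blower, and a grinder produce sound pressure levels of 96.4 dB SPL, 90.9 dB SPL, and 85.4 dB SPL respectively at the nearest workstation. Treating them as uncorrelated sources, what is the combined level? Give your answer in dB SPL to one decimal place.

97.7 dB SPL

For uncorrelated sources the intensities add, so convert each level to linear form, sum, and take 10·log₁₀ of the total.
Σ 10^(L/10) = 10^(96.4/10) + 10^(90.9/10) + 10^(85.4/10) = 5.942e+09.
L_total = 10·log₁₀(5.942e+09) = 97.74 dB SPL.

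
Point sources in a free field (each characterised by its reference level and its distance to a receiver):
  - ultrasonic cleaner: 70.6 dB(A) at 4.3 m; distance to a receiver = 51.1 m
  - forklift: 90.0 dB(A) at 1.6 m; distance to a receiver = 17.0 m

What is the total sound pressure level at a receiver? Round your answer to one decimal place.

First find each source's level at the receiver (point-source: −20·log₁₀(r/r_ref)), then combine on an intensity basis.
ultrasonic cleaner: 70.6 − 20·log₁₀(51.1/4.3) = 70.6 − 21.50 = 49.10 dB(A).
forklift: 90.0 − 20·log₁₀(17.0/1.6) = 90.0 − 20.53 = 69.47 dB(A).
Σ 10^(L/10) = 8.939e+06 → L_total = 10·log₁₀(8.939e+06) = 69.51 dB(A).

69.5 dB(A)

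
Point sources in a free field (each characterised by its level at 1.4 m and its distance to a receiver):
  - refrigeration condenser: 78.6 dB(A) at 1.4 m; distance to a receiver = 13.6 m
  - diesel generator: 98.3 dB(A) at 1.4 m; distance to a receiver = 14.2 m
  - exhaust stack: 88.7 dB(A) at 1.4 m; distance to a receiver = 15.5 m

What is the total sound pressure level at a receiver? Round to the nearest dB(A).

First find each source's level at the receiver (point-source: −20·log₁₀(r/r_ref)), then combine on an intensity basis.
refrigeration condenser: 78.6 − 20·log₁₀(13.6/1.4) = 78.6 − 19.75 = 58.85 dB(A).
diesel generator: 98.3 − 20·log₁₀(14.2/1.4) = 98.3 − 20.12 = 78.18 dB(A).
exhaust stack: 88.7 − 20·log₁₀(15.5/1.4) = 88.7 − 20.88 = 67.82 dB(A).
Σ 10^(L/10) = 7.253e+07 → L_total = 10·log₁₀(7.253e+07) = 78.61 dB(A).

79 dB(A)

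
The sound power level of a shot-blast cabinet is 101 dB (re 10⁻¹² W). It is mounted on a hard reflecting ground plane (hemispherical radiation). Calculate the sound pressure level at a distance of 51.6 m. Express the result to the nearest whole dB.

L_p = L_w − 10·log₁₀(2π·r²) with r = 51.6 m.
2π·r² = 1.673e+04 m², 10·log₁₀ of that is 42.235 dB.
L_p = 101 − 42.235 = 58.77 dB.

59 dB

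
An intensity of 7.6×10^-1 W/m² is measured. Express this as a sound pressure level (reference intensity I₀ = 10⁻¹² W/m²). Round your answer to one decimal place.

I/I₀ = 7.6×10^-1/10⁻¹² = 7.6×10^11, and L = 10·log₁₀(I/I₀).
L = 10·(0.8808 + 11) = 118.81 dB.

118.8 dB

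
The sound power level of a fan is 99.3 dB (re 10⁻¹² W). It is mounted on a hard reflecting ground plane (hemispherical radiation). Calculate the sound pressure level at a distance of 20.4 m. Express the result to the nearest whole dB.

L_p = L_w − 10·log₁₀(2π·r²) with r = 20.4 m.
2π·r² = 2615 m², 10·log₁₀ of that is 34.174 dB.
L_p = 99.3 − 34.174 = 65.13 dB.

65 dB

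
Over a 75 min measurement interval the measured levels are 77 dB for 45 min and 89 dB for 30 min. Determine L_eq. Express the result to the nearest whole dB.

85 dB

Weight each interval's intensity by its duration and average over T = 75 min:
Σ tᵢ·10^(Lᵢ/10) = 45·10^(77/10) + 30·10^(89/10) = 2.609e+10.
L_eq = 10·log₁₀(2.609e+10/75) = 85.41 dB.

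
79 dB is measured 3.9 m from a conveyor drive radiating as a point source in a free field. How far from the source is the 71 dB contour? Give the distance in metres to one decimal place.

The 8.0 dB drop corresponds to a distance ratio of 10^(8.0/20) for a point source.
r₂ = 3.9·10^((79−71)/20) = 3.9·10^(8.0/20) = 9.80 m.

9.8 m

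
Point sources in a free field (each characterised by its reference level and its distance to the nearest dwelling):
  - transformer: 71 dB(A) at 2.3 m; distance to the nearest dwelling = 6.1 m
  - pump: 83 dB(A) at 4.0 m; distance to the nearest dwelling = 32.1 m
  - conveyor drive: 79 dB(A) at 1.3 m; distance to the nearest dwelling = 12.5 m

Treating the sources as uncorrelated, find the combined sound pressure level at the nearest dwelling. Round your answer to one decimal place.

67.6 dB(A)

Propagate each source to the receiver with L = L_ref − 20·log₁₀(r/r_ref), then add intensities.
transformer: 71 − 20·log₁₀(6.1/2.3) = 71 − 8.47 = 62.53 dB(A).
pump: 83 − 20·log₁₀(32.1/4.0) = 83 − 18.09 = 64.91 dB(A).
conveyor drive: 79 − 20·log₁₀(12.5/1.3) = 79 − 19.66 = 59.34 dB(A).
Σ 10^(L/10) = 5.747e+06 → L_total = 10·log₁₀(5.747e+06) = 67.59 dB(A).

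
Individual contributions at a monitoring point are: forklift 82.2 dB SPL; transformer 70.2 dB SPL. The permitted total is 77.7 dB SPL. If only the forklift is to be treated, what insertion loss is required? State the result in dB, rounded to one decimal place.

Fixed contribution from the other source: Σ 10^(L/10) = 10^(70.2/10) = 1.047e+07 (70.20 dB SPL).
The limit corresponds to 10^(77.7/10) = 5.888e+07; subtracting the fixed part leaves 4.841e+07 for the forklift, i.e. 76.85 dB SPL.
So the forklift must be reduced from 82.2 to 76.85 dB SPL: IL = 5.35 dB.

5.4 dB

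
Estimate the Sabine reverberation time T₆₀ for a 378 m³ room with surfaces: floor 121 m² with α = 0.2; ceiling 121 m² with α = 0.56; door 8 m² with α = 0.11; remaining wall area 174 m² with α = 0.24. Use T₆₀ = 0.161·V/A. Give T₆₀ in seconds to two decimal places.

A = Σ Sᵢαᵢ = 121·0.2 + 121·0.56 + 8·0.11 + 174·0.24 = 134.60 m².
T₆₀ = 0.161 × 378 / 134.60 = 0.452 s.

0.45 s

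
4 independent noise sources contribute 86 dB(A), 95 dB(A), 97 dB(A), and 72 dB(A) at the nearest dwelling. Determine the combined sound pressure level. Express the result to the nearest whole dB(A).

Incoherent sources combine by intensity addition: L_total = 10·log₁₀(Σ 10^(L_i/10)).
Σ 10^(L/10) = 10^(86/10) + 10^(95/10) + 10^(97/10) + 10^(72/10) = 8.588e+09.
L_total = 10·log₁₀(8.588e+09) = 99.34 dB(A).

99 dB(A)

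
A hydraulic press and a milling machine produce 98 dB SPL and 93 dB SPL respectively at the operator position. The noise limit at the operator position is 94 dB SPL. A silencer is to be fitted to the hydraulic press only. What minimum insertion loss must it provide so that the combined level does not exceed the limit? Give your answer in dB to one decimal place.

The untreated sources together contribute 10^(93/10) = 1.995e+09, i.e. 93.00 dB SPL.
The limit corresponds to 10^(94/10) = 2.512e+09; subtracting the fixed part leaves 5.166e+08 for the hydraulic press, i.e. 87.13 dB SPL.
Required insertion loss = 98 − 87.13 = 10.87 dB.

10.9 dB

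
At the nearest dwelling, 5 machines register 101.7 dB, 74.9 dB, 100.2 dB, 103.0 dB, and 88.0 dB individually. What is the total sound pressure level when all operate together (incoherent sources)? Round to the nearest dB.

107 dB

For uncorrelated sources the intensities add, so convert each level to linear form, sum, and take 10·log₁₀ of the total.
Σ 10^(L/10) = 10^(101.7/10) + 10^(74.9/10) + 10^(100.2/10) + 10^(103.0/10) + 10^(88.0/10) = 4.588e+10.
L_total = 10·log₁₀(4.588e+10) = 106.62 dB.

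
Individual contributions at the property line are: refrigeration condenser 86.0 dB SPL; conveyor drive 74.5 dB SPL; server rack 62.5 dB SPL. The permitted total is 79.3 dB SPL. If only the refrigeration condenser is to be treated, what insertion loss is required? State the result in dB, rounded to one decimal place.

The untreated sources together contribute 10^(74.5/10) + 10^(62.5/10) = 2.996e+07, i.e. 74.77 dB SPL.
The limit corresponds to 10^(79.3/10) = 8.511e+07; subtracting the fixed part leaves 5.515e+07 for the refrigeration condenser, i.e. 77.42 dB SPL.
Required insertion loss = 86.0 − 77.42 = 8.58 dB.

8.6 dB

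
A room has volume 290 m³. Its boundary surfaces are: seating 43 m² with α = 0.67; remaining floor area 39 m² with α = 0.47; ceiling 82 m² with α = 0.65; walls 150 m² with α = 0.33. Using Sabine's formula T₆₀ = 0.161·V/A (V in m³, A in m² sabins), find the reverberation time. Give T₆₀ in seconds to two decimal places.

Summing Sᵢαᵢ: 43·0.67 + 39·0.47 + 82·0.65 + 150·0.33 = 149.94 m².
T₆₀ = 0.161·V/A = 0.161·290/149.94 = 0.311 s.

0.31 s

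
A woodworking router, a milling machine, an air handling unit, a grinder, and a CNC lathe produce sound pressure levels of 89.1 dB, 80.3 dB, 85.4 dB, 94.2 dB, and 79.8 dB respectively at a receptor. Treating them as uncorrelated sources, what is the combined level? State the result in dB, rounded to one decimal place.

For uncorrelated sources the intensities add, so convert each level to linear form, sum, and take 10·log₁₀ of the total.
Σ 10^(L/10) = 10^(89.1/10) + 10^(80.3/10) + 10^(85.4/10) + 10^(94.2/10) + 10^(79.8/10) = 3.992e+09.
L_total = 10·log₁₀(3.992e+09) = 96.01 dB.

96.0 dB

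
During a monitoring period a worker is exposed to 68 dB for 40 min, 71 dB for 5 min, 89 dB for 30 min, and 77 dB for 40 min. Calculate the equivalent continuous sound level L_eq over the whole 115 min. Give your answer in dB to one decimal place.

The energy average is taken in the linear domain: L_eq = 10·log₁₀[(Σ tᵢ·10^(Lᵢ/10))/T], T = 115 min.
Σ tᵢ·10^(Lᵢ/10) = 40·10^(68/10) + 5·10^(71/10) + 30·10^(89/10) + 40·10^(77/10) = 2.615e+10.
L_eq = 10·log₁₀(2.615e+10/115) = 83.57 dB.

83.6 dB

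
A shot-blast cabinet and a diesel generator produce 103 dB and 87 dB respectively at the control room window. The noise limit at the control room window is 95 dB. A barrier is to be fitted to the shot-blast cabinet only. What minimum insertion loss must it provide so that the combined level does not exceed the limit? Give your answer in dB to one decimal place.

Everything except the shot-blast cabinet sums to 10^(87/10) = 5.012e+08 in linear terms, 87.00 dB.
To meet 95 dB overall, the treated shot-blast cabinet may contribute at most 10^(95/10) − 5.012e+08 = 2.661e+09, i.e. 94.25 dB.
Required insertion loss = 103 − 94.25 = 8.75 dB.

8.7 dB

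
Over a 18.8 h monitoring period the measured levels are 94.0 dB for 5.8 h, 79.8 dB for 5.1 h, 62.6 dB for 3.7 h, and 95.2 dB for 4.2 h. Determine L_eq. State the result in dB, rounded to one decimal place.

Weight each interval's intensity by its duration and average over T = 18.8 h:
Σ tᵢ·10^(Lᵢ/10) = 5.8·10^(94.0/10) + 5.1·10^(79.8/10) + 3.7·10^(62.6/10) + 4.2·10^(95.2/10) = 2.897e+10.
L_eq = 10·log₁₀(2.897e+10/18.8) = 91.88 dB.

91.9 dB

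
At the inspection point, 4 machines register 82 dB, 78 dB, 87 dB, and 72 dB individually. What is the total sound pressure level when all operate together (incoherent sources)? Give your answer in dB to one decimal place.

88.7 dB

Incoherent sources combine by intensity addition: L_total = 10·log₁₀(Σ 10^(L_i/10)).
Σ 10^(L/10) = 10^(82/10) + 10^(78/10) + 10^(87/10) + 10^(72/10) = 7.386e+08.
L_total = 10·log₁₀(7.386e+08) = 88.68 dB.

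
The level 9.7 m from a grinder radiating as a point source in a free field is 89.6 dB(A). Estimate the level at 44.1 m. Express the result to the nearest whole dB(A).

For a point source, L₂ = L₁ − 20·log₁₀(r₂/r₁).
L₂ = 89.6 − 20·log₁₀(44.1/9.7) = 89.6 − 13.153 = 76.45 dB(A).

76 dB(A)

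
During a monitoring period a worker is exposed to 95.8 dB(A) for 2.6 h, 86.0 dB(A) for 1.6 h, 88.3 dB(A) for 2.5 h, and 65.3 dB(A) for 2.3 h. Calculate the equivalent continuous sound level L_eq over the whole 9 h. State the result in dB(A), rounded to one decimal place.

91.3 dB(A)

L_eq = 10·log₁₀[(1/T)·Σ tᵢ·10^(Lᵢ/10)] with T = 9 h.
Σ tᵢ·10^(Lᵢ/10) = 2.6·10^(95.8/10) + 1.6·10^(86.0/10) + 2.5·10^(88.3/10) + 2.3·10^(65.3/10) = 1.222e+10.
L_eq = 10·log₁₀(1.222e+10/9) = 91.33 dB(A).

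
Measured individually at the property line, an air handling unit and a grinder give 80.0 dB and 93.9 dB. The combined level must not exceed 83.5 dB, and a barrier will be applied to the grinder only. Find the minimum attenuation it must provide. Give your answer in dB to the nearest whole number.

13 dB

Fixed contribution from the other source: Σ 10^(L/10) = 10^(80.0/10) = 1.000e+08 (80.00 dB).
To meet 83.5 dB overall, the treated grinder may contribute at most 10^(83.5/10) − 1.000e+08 = 1.239e+08, i.e. 80.93 dB.
So the grinder must be reduced from 93.9 to 80.93 dB: IL = 12.97 dB.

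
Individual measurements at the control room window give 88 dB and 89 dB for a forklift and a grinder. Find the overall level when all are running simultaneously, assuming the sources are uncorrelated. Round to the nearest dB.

92 dB

For uncorrelated sources the intensities add, so convert each level to linear form, sum, and take 10·log₁₀ of the total.
Σ 10^(L/10) = 10^(88/10) + 10^(89/10) = 1.425e+09.
L_total = 10·log₁₀(1.425e+09) = 91.54 dB.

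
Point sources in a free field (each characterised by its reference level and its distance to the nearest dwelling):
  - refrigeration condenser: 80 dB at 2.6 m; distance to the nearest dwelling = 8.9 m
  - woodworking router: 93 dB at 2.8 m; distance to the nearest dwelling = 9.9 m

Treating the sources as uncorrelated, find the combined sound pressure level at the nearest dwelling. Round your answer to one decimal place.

Propagate each source to the receiver with L = L_ref − 20·log₁₀(r/r_ref), then add intensities.
refrigeration condenser: 80 − 20·log₁₀(8.9/2.6) = 80 − 10.69 = 69.31 dB.
woodworking router: 93 − 20·log₁₀(9.9/2.8) = 93 − 10.97 = 82.03 dB.
Σ 10^(L/10) = 1.681e+08 → L_total = 10·log₁₀(1.681e+08) = 82.26 dB.

82.3 dB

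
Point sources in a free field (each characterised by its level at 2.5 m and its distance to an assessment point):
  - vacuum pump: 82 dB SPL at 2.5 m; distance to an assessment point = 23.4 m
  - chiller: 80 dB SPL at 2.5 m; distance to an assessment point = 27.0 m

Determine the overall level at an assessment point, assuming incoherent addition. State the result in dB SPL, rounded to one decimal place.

Apply inverse-square spreading to bring every level to the receiver, then sum 10^(L/10).
vacuum pump: 82 − 20·log₁₀(23.4/2.5) = 82 − 19.43 = 62.57 dB SPL.
chiller: 80 − 20·log₁₀(27.0/2.5) = 80 − 20.67 = 59.33 dB SPL.
Σ 10^(L/10) = 2.666e+06 → L_total = 10·log₁₀(2.666e+06) = 64.26 dB SPL.

64.3 dB SPL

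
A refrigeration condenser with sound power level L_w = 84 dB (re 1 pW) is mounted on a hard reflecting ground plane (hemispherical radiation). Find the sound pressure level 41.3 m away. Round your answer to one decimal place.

43.7 dB

The power spreads over a hemisphere of area 2π·r², so L_p = L_w − 10·log₁₀(2π·r²).
2π·r² = 1.072e+04 m², 10·log₁₀ of that is 40.301 dB.
L_p = 84 − 40.301 = 43.70 dB.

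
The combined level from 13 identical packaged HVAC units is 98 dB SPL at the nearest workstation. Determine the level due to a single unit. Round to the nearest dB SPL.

87 dB SPL

For N identical incoherent sources L_total = L₁ + 10·log₁₀ N, so L₁ = 98 − 10·log₁₀(13) = 98 − 11.139.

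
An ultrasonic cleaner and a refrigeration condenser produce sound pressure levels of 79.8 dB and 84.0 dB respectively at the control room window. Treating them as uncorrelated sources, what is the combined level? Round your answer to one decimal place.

85.4 dB

For uncorrelated sources the intensities add, so convert each level to linear form, sum, and take 10·log₁₀ of the total.
Σ 10^(L/10) = 10^(79.8/10) + 10^(84.0/10) = 3.467e+08.
L_total = 10·log₁₀(3.467e+08) = 85.40 dB.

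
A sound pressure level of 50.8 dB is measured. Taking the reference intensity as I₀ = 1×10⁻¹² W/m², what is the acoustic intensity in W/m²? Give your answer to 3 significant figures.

L = 10·log₁₀(I/I₀) ⇒ I = I₀·10^(L/10) = 10⁻¹² × 10^5.08.

1.20e-07 W/m²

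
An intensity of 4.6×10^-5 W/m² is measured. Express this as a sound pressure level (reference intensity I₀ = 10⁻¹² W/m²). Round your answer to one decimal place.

I/I₀ = 4.6×10^-5/10⁻¹² = 4.6×10^7, and L = 10·log₁₀(I/I₀).
L = 10·(0.6628 + 7) = 76.63 dB.

76.6 dB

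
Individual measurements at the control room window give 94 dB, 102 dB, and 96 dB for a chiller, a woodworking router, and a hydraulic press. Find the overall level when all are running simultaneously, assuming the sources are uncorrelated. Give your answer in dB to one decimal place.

For uncorrelated sources the intensities add, so convert each level to linear form, sum, and take 10·log₁₀ of the total.
Σ 10^(L/10) = 10^(94/10) + 10^(102/10) + 10^(96/10) = 2.234e+10.
L_total = 10·log₁₀(2.234e+10) = 103.49 dB.

103.5 dB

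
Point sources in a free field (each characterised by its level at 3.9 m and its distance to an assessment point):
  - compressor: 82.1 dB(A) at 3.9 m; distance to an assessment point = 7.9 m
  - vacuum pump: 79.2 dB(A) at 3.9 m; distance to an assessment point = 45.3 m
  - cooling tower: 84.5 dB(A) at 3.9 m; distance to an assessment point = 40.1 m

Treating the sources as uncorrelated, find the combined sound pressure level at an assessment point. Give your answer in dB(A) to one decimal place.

76.3 dB(A)

First find each source's level at the receiver (point-source: −20·log₁₀(r/r_ref)), then combine on an intensity basis.
compressor: 82.1 − 20·log₁₀(7.9/3.9) = 82.1 − 6.13 = 75.97 dB(A).
vacuum pump: 79.2 − 20·log₁₀(45.3/3.9) = 79.2 − 21.30 = 57.90 dB(A).
cooling tower: 84.5 − 20·log₁₀(40.1/3.9) = 84.5 − 20.24 = 64.26 dB(A).
Σ 10^(L/10) = 4.281e+07 → L_total = 10·log₁₀(4.281e+07) = 76.32 dB(A).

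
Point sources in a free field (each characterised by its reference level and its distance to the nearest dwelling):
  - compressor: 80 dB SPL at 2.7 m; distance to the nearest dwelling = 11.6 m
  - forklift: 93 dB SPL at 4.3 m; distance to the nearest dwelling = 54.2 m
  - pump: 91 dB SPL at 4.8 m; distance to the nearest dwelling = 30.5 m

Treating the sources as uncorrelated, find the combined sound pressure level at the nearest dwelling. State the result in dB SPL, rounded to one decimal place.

76.9 dB SPL

First find each source's level at the receiver (point-source: −20·log₁₀(r/r_ref)), then combine on an intensity basis.
compressor: 80 − 20·log₁₀(11.6/2.7) = 80 − 12.66 = 67.34 dB SPL.
forklift: 93 − 20·log₁₀(54.2/4.3) = 93 − 22.01 = 70.99 dB SPL.
pump: 91 − 20·log₁₀(30.5/4.8) = 91 − 16.06 = 74.94 dB SPL.
Σ 10^(L/10) = 4.916e+07 → L_total = 10·log₁₀(4.916e+07) = 76.92 dB SPL.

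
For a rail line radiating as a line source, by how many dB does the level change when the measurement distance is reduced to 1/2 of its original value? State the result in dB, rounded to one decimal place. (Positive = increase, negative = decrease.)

+3.0 dB

Line-source spreading: ΔL = −10·log₁₀(r₂/r₁).
ΔL = −10·log₁₀(0.5) = +3.01 dB.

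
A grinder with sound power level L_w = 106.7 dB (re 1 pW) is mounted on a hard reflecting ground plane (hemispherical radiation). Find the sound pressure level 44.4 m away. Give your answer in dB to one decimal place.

The power spreads over a hemisphere of area 2π·r², so L_p = L_w − 10·log₁₀(2π·r²).
2π·r² = 1.239e+04 m², 10·log₁₀ of that is 40.929 dB.
L_p = 106.7 − 40.929 = 65.77 dB.

65.8 dB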